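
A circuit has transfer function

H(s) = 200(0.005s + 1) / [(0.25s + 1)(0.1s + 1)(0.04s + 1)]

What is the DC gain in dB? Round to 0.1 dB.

46.0 dB

H(0) = 200 · 1 / 1 = 200
20 log₁₀(200) ≈ 46.02 dB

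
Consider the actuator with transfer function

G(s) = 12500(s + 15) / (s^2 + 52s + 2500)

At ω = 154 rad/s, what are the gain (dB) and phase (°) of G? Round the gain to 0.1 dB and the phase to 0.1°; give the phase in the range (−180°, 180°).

38.6 dB, -74.9°

At s = jω = j154:
zero (s+15): 15 + j154 → |·| = √(15²+154²) = √23941 ≈ 154.73, ∠ = arctan(154/15) ≈ 84.44°
quadratic: (j154)² + 52·j154 + 2500 = -21216 + j8008 → |·| ≈ 22677, ∠ ≈ 159.32°
|G| = 12500 · 154.73 / 22677 ≈ 85.29
Gain = 20 log₁₀(85.29) ≈ 38.62 dB
∠G = 84.44° − 159.32° = -74.88°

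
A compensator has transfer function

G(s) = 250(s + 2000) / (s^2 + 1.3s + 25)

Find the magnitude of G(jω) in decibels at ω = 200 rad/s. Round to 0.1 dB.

At s = jω = j200:
zero (s+2000): 2000 + j200 → |·| = √(2000²+200²) = √4040000 ≈ 2010, ∠ = arctan(200/2000) ≈ 5.71°
quadratic: (j200)² + 1.3·j200 + 25 = -39975 + j260 → |·| ≈ 39976, ∠ ≈ 179.63°
|G| = 250 · 2010 / 39976 ≈ 12.57
Gain = 20 log₁₀(12.57) ≈ 21.99 dB

22.0 dB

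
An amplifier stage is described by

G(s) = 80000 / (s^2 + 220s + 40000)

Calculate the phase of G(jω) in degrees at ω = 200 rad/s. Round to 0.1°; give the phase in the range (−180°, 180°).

-90.0°

At s = jω = j200:
quadratic: (j200)² + 220·j200 + 40000 = 0 + j44000 → |·| ≈ 44000, ∠ ≈ 90.00°
∠G = 0.00° − 90.00° = -90.00°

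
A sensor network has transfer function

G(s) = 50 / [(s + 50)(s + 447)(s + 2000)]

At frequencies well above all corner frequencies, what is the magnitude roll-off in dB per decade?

Each pole contributes −20 dB/decade at high frequency; each zero contributes +20 dB/decade.
Net: 0 zero(s) − 3 pole(s) → -60 dB/decade.

-60 dB/decade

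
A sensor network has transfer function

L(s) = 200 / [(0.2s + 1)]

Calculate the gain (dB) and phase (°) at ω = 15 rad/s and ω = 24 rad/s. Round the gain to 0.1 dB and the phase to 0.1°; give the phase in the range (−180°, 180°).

ω = 15: 36.0 dB, -71.6°; ω = 24: 32.2 dB, -78.2°

At ω = 15 rad/s:
pole (1 + j15·0.2) = 1 + j3 → |·| ≈ 3.1623, ∠ ≈ 71.57°
|L| = 200 · 1 / (3.1623) ≈ 63.245
Gain = 20 log₁₀(63.245) ≈ 36.02 dB
∠L = (0°) − (71.57°) = -71.57°

At ω = 24 rad/s:
pole (1 + j24·0.2) = 1 + j4.8 → |·| ≈ 4.9031, ∠ ≈ 78.23°
|L| = 200 · 1 / (4.9031) ≈ 40.791
Gain = 20 log₁₀(40.791) ≈ 32.21 dB
∠L = (0°) − (78.23°) = -78.23°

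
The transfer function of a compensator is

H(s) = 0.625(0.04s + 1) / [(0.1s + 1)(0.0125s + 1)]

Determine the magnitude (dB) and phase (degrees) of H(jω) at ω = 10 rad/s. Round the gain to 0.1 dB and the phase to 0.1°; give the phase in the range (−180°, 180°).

-6.5 dB, -30.3°

At ω = 10 rad/s:
zero (1 + j10·0.04) = 1 + j0.4 → |·| ≈ 1.077, ∠ ≈ 21.80°
pole (1 + j10·0.1) = 1 + j1 → |·| ≈ 1.4142, ∠ ≈ 45.00°
pole (1 + j10·0.0125) = 1 + j0.125 → |·| ≈ 1.0078, ∠ ≈ 7.13°
|H| = 0.625 · 1.077 / (1.4142 · 1.0078) ≈ 0.47229
Gain = 20 log₁₀(0.47229) ≈ -6.52 dB
∠H = (21.80°) − (45.00° + 7.13°) = -30.33°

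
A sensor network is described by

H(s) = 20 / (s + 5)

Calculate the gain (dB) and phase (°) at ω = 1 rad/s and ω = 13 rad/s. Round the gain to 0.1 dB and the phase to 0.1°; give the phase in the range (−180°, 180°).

At s = jω = j1:
pole (s+5): 5 + j1 → |·| = √(5²+1²) = √26 ≈ 5.099, ∠ = arctan(1/5) ≈ 11.31°
|H| = 20 / 5.099 ≈ 3.9223
Gain = 20 log₁₀(3.9223) ≈ 11.87 dB
∠H = 0.00° − 11.31° = -11.31°

At s = jω = j13:
pole (s+5): 5 + j13 → |·| = √(5²+13²) = √194 ≈ 13.928, ∠ = arctan(13/5) ≈ 68.96°
|H| = 20 / 13.928 ≈ 1.436
Gain = 20 log₁₀(1.436) ≈ 3.14 dB
∠H = 0.00° − 68.96° = -68.96°

ω = 1: 11.9 dB, -11.3°; ω = 13: 3.1 dB, -69.0°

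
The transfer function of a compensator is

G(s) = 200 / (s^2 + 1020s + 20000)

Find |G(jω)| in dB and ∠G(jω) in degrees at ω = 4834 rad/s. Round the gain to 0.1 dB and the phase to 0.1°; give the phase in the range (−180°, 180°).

Substitute s = j4834:
Numerator: 200 = 200 + j0
Denominator: (j4834)^2 + 1020(j4834) + 20000 = -23347556 + j4930680
|N| = √(200² + 0²) ≈ 200, ∠N ≈ 0.00°
|D| = √(23347556² + 4930680²) ≈ 2.3863e+07, ∠D ≈ 168.08°
|G| = 200 / 2.3863e+07 ≈ 8.3812e-06
Gain = 20 log₁₀(8.3812e-06) ≈ -101.53 dB
∠G = 0.00° − 168.08° = -168.08°

-101.5 dB, -168.1°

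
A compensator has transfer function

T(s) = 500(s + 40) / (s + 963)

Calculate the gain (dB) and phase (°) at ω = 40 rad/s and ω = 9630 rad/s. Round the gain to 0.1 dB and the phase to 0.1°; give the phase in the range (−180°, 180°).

At s = jω = j40:
zero (s+40): 40 + j40 → |·| = √(40²+40²) = √3200 ≈ 56.569, ∠ = arctan(40/40) ≈ 45.00°
pole (s+963): 963 + j40 → |·| = √(963²+40²) = √928969 ≈ 963.83, ∠ = arctan(40/963) ≈ 2.38°
|T| = 500 · 56.569 / 963.83 ≈ 29.346
Gain = 20 log₁₀(29.346) ≈ 29.35 dB
∠T = 45.00° − 2.38° = 42.62°

At s = jω = j9630:
zero (s+40): 40 + j9630 → |·| = √(40²+9630²) = √92738500 ≈ 9630.1, ∠ = arctan(9630/40) ≈ 89.76°
pole (s+963): 963 + j9630 → |·| = √(963²+9630²) = √93664269 ≈ 9678, ∠ = arctan(9630/963) ≈ 84.29°
|T| = 500 · 9630.1 / 9678 ≈ 497.53
Gain = 20 log₁₀(497.53) ≈ 53.94 dB
∠T = 89.76° − 84.29° = 5.47°

ω = 40: 29.4 dB, 42.6°; ω = 9630: 53.9 dB, 5.5°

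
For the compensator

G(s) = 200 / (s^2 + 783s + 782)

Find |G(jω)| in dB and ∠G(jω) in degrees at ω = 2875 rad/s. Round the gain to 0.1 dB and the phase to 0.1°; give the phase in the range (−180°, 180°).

-92.6 dB, -164.8°

Substitute s = j2875:
Numerator: 200 = 200 + j0
Denominator: (j2875)^2 + 783(j2875) + 782 = -8264843 + j2251125
|N| = √(200² + 0²) ≈ 200, ∠N ≈ 0.00°
|D| = √(8264843² + 2251125²) ≈ 8.5659e+06, ∠D ≈ 164.76°
|G| = 200 / 8.5659e+06 ≈ 2.3348e-05
Gain = 20 log₁₀(2.3348e-05) ≈ -92.64 dB
∠G = 0.00° − 164.76° = -164.76°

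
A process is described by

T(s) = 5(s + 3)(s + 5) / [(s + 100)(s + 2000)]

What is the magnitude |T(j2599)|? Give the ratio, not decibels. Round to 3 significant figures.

3.96

At s = jω = j2599:
zero (s+3): 3 + j2599 → |·| = √(3²+2599²) = √6754810 ≈ 2599, ∠ = arctan(2599/3) ≈ 89.93°
zero (s+5): 5 + j2599 → |·| = √(5²+2599²) = √6754826 ≈ 2599, ∠ = arctan(2599/5) ≈ 89.89°
pole (s+100): 100 + j2599 → |·| = √(100²+2599²) = √6764801 ≈ 2600.9, ∠ = arctan(2599/100) ≈ 87.80°
pole (s+2000): 2000 + j2599 → |·| = √(2000²+2599²) = √10754801 ≈ 3279.5, ∠ = arctan(2599/2000) ≈ 52.42°
|T| = 5 · 6.7548e+06 / 8.5297e+06 ≈ 3.9596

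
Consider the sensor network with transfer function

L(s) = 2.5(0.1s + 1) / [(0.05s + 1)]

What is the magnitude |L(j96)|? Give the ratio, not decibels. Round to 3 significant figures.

At ω = 96 rad/s:
zero (1 + j96·0.1) = 1 + j9.6 → |·| ≈ 9.6519, ∠ ≈ 84.05°
pole (1 + j96·0.05) = 1 + j4.8 → |·| ≈ 4.9031, ∠ ≈ 78.23°
|L| = 2.5 · 9.6519 / (4.9031) ≈ 4.9213

4.92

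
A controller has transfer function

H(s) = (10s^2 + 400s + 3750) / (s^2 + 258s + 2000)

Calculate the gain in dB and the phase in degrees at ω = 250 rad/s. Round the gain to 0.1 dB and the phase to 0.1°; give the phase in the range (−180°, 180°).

17.0 dB, 37.7°

Substitute s = j250:
Numerator: 10(j250)^2 + 400(j250) + 3750 = -621250 + j100000
Denominator: (j250)^2 + 258(j250) + 2000 = -60500 + j64500
|N| = √(621250² + 100000²) ≈ 6.2925e+05, ∠N ≈ 170.86°
|D| = √(60500² + 64500²) ≈ 88434, ∠D ≈ 133.17°
|H| = 6.2925e+05 / 88434 ≈ 7.1155
Gain = 20 log₁₀(7.1155) ≈ 17.04 dB
∠H = 170.86° − 133.17° = 37.69°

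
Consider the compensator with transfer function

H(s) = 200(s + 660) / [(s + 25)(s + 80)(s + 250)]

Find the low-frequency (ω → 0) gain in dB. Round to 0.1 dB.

H(0) = 200·660 / (25·80·250) = 0.264
20 log₁₀(0.264) ≈ -11.57 dB

-11.6 dB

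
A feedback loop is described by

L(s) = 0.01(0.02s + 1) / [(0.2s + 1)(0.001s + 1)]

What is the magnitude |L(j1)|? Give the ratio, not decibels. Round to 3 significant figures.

0.00981

At ω = 1 rad/s:
zero (1 + j1·0.02) = 1 + j0.02 → |·| ≈ 1.0002, ∠ ≈ 1.15°
pole (1 + j1·0.2) = 1 + j0.2 → |·| ≈ 1.0198, ∠ ≈ 11.31°
pole (1 + j1·0.001) = 1 + j0.001 → |·| ≈ 1, ∠ ≈ 0.06°
|L| = 0.01 · 1.0002 / (1.0198 · 1) ≈ 0.0098078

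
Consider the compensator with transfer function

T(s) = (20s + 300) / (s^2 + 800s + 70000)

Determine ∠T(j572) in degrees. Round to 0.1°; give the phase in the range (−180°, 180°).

-30.8°

Substitute s = j572:
Numerator: 20(j572) + 300 = 300 + j11440
Denominator: (j572)^2 + 800(j572) + 70000 = -257184 + j457600
|N| = √(300² + 11440²) ≈ 11444, ∠N ≈ 88.50°
|D| = √(257184² + 457600²) ≈ 5.2492e+05, ∠D ≈ 119.34°
∠T = 88.50° − 119.34° = -30.84°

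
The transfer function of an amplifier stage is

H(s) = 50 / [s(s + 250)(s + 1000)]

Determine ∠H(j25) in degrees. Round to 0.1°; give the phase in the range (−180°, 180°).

At s = jω = j25:
pole (s+250): 250 + j25 → |·| = √(250²+25²) = √63125 ≈ 251.25, ∠ = arctan(25/250) ≈ 5.71°
pole (s+1000): 1000 + j25 → |·| = √(1000²+25²) = √1000625 ≈ 1000.3, ∠ = arctan(25/1000) ≈ 1.43°
pole at origin: |s| = 25, ∠ = 90.00° (in denominator)
∠H = 0.00° − 97.14° = -97.14°

-97.1°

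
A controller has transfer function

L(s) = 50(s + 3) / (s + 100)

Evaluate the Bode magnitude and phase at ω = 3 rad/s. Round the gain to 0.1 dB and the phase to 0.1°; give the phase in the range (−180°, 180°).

At s = jω = j3:
zero (s+3): 3 + j3 → |·| = √(3²+3²) = √18 ≈ 4.2426, ∠ = arctan(3/3) ≈ 45.00°
pole (s+100): 100 + j3 → |·| = √(100²+3²) = √10009 ≈ 100.04, ∠ = arctan(3/100) ≈ 1.72°
|L| = 50 · 4.2426 / 100.04 ≈ 2.1205
Gain = 20 log₁₀(2.1205) ≈ 6.53 dB
∠L = 45.00° − 1.72° = 43.28°

6.5 dB, 43.3°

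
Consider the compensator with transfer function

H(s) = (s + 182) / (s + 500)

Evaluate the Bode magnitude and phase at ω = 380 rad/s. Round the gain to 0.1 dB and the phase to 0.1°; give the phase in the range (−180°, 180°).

Substitute s = j380:
Numerator: (j380) + 182 = 182 + j380
Denominator: (j380) + 500 = 500 + j380
|N| = √(182² + 380²) ≈ 421.34, ∠N ≈ 64.41°
|D| = √(500² + 380²) ≈ 628.01, ∠D ≈ 37.23°
|H| = 421.34 / 628.01 ≈ 0.67091
Gain = 20 log₁₀(0.67091) ≈ -3.47 dB
∠H = 64.41° − 37.23° = 27.18°

-3.5 dB, 27.2°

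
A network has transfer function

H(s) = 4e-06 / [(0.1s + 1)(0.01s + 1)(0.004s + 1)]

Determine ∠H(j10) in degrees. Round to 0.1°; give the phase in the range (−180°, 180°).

At ω = 10 rad/s:
pole (1 + j10·0.1) = 1 + j1 → |·| ≈ 1.4142, ∠ ≈ 45.00°
pole (1 + j10·0.01) = 1 + j0.1 → |·| ≈ 1.005, ∠ ≈ 5.71°
pole (1 + j10·0.004) = 1 + j0.04 → |·| ≈ 1.0008, ∠ ≈ 2.29°
∠H = (0°) − (45.00° + 5.71° + 2.29°) = -53.00°

-53.0°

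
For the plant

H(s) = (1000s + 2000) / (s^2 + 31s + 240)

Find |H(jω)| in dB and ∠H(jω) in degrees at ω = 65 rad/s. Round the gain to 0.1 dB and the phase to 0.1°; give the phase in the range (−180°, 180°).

23.3 dB, -64.9°

Substitute s = j65:
Numerator: 1000(j65) + 2000 = 2000 + j65000
Denominator: (j65)^2 + 31(j65) + 240 = -3985 + j2015
|N| = √(2000² + 65000²) ≈ 65031, ∠N ≈ 88.24°
|D| = √(3985² + 2015²) ≈ 4465.5, ∠D ≈ 153.18°
|H| = 65031 / 4465.5 ≈ 14.563
Gain = 20 log₁₀(14.563) ≈ 23.27 dB
∠H = 88.24° − 153.18° = -64.94°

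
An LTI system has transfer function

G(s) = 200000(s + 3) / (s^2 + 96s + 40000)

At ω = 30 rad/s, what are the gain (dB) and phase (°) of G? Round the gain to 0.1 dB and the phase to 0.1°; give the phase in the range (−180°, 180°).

43.7 dB, 80.1°

At s = jω = j30:
zero (s+3): 3 + j30 → |·| = √(3²+30²) = √909 ≈ 30.15, ∠ = arctan(30/3) ≈ 84.29°
quadratic: (j30)² + 96·j30 + 40000 = 39100 + j2880 → |·| ≈ 39206, ∠ ≈ 4.21°
|G| = 200000 · 30.15 / 39206 ≈ 153.8
Gain = 20 log₁₀(153.8) ≈ 43.74 dB
∠G = 84.29° − 4.21° = 80.08°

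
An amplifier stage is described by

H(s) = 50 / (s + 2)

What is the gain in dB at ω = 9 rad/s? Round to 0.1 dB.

14.7 dB

At s = jω = j9:
pole (s+2): 2 + j9 → |·| = √(2²+9²) = √85 ≈ 9.2195, ∠ = arctan(9/2) ≈ 77.47°
|H| = 50 / 9.2195 ≈ 5.4233
Gain = 20 log₁₀(5.4233) ≈ 14.69 dB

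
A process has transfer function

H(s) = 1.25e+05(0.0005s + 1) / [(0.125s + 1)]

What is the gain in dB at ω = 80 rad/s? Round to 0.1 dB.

At ω = 80 rad/s:
zero (1 + j80·0.0005) = 1 + j0.04 → |·| ≈ 1.0008, ∠ ≈ 2.29°
pole (1 + j80·0.125) = 1 + j10 → |·| ≈ 10.05, ∠ ≈ 84.29°
|H| = 1.25e+05 · 1.0008 / (10.05) ≈ 12448
Gain = 20 log₁₀(12448) ≈ 81.90 dB

81.9 dB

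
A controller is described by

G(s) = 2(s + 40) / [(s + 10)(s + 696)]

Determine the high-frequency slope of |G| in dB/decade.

-20 dB/decade

Each pole contributes −20 dB/decade at high frequency; each zero contributes +20 dB/decade.
Net: 1 zero(s) − 2 pole(s) → -20 dB/decade.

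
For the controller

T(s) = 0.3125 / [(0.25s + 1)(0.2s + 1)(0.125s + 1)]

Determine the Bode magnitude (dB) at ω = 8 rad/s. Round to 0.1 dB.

At ω = 8 rad/s:
pole (1 + j8·0.25) = 1 + j2 → |·| ≈ 2.2361, ∠ ≈ 63.43°
pole (1 + j8·0.2) = 1 + j1.6 → |·| ≈ 1.8868, ∠ ≈ 57.99°
pole (1 + j8·0.125) = 1 + j1 → |·| ≈ 1.4142, ∠ ≈ 45.00°
|T| = 0.3125 · 1 / (2.2361 · 1.8868 · 1.4142) ≈ 0.052375
Gain = 20 log₁₀(0.052375) ≈ -25.62 dB

-25.6 dB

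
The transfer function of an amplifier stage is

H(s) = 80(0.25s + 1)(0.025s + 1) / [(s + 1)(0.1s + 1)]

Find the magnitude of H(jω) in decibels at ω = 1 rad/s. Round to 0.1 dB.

At ω = 1 rad/s:
zero (1 + j1·0.25) = 1 + j0.25 → |·| ≈ 1.0308, ∠ ≈ 14.04°
zero (1 + j1·0.025) = 1 + j0.025 → |·| ≈ 1.0003, ∠ ≈ 1.43°
pole (1 + j1·1) = 1 + j1 → |·| ≈ 1.4142, ∠ ≈ 45.00°
pole (1 + j1·0.1) = 1 + j0.1 → |·| ≈ 1.005, ∠ ≈ 5.71°
|H| = 80 · 1.0308 · 1.0003 / (1.4142 · 1.005) ≈ 58.039
Gain = 20 log₁₀(58.039) ≈ 35.27 dB

35.3 dB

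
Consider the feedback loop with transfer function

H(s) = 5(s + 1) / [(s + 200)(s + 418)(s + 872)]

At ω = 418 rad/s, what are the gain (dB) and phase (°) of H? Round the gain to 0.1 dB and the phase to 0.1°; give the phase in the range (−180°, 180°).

At s = jω = j418:
zero (s+1): 1 + j418 → |·| = √(1²+418²) = √174725 ≈ 418, ∠ = arctan(418/1) ≈ 89.86°
pole (s+200): 200 + j418 → |·| = √(200²+418²) = √214724 ≈ 463.38, ∠ = arctan(418/200) ≈ 64.43°
pole (s+418): 418 + j418 → |·| = √(418²+418²) = √349448 ≈ 591.14, ∠ = arctan(418/418) ≈ 45.00°
pole (s+872): 872 + j418 → |·| = √(872²+418²) = √935108 ≈ 967.01, ∠ = arctan(418/872) ≈ 25.61°
|H| = 5 · 418 / 2.6489e+08 ≈ 7.8901e-06
Gain = 20 log₁₀(7.8901e-06) ≈ -102.06 dB
∠H = 89.86° − 135.04° = -45.18°

-102.1 dB, -45.2°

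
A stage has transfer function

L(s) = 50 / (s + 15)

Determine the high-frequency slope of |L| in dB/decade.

Each pole contributes −20 dB/decade at high frequency; each zero contributes +20 dB/decade.
Net: 0 zero(s) − 1 pole(s) → -20 dB/decade.

-20 dB/decade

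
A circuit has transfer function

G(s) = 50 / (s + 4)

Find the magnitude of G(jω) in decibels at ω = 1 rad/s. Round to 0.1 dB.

Substitute s = j1:
Numerator: 50 = 50 + j0
Denominator: (j1) + 4 = 4 + j1
|N| = √(50² + 0²) ≈ 50, ∠N ≈ 0.00°
|D| = √(4² + 1²) ≈ 4.1231, ∠D ≈ 14.04°
|G| = 50 / 4.1231 ≈ 12.127
Gain = 20 log₁₀(12.127) ≈ 21.68 dB

21.7 dB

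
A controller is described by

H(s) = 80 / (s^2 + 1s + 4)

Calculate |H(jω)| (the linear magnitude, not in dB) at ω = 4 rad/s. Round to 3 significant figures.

At s = jω = j4:
quadratic: (j4)² + 1·j4 + 4 = -12 + j4 → |·| ≈ 12.649, ∠ ≈ 161.57°
|H| = 80 / 12.649 ≈ 6.3246

6.32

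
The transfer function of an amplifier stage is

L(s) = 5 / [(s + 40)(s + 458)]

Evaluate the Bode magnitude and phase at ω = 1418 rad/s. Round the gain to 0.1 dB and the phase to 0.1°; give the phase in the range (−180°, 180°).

At s = jω = j1418:
pole (s+40): 40 + j1418 → |·| = √(40²+1418²) = √2012324 ≈ 1418.6, ∠ = arctan(1418/40) ≈ 88.38°
pole (s+458): 458 + j1418 → |·| = √(458²+1418²) = √2220488 ≈ 1490.1, ∠ = arctan(1418/458) ≈ 72.10°
|L| = 5 / 2.1139e+06 ≈ 2.3653e-06
Gain = 20 log₁₀(2.3653e-06) ≈ -112.52 dB
∠L = 0.00° − 160.48° = -160.48°

-112.5 dB, -160.5°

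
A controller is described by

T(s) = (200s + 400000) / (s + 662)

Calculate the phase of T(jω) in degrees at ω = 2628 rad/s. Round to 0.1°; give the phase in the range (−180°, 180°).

Substitute s = j2628:
Numerator: 200(j2628) + 400000 = 400000 + j525600
Denominator: (j2628) + 662 = 662 + j2628
|N| = √(400000² + 525600²) ≈ 6.605e+05, ∠N ≈ 52.73°
|D| = √(662² + 2628²) ≈ 2710.1, ∠D ≈ 75.86°
∠T = 52.73° − 75.86° = -23.13°

-23.1°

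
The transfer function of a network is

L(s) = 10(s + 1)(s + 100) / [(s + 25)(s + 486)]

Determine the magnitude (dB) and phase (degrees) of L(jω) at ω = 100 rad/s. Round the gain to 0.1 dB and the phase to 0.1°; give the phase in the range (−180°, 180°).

8.8 dB, 46.8°

At s = jω = j100:
zero (s+1): 1 + j100 → |·| = √(1²+100²) = √10001 ≈ 100, ∠ = arctan(100/1) ≈ 89.43°
zero (s+100): 100 + j100 → |·| = √(100²+100²) = √20000 ≈ 141.42, ∠ = arctan(100/100) ≈ 45.00°
pole (s+25): 25 + j100 → |·| = √(25²+100²) = √10625 ≈ 103.08, ∠ = arctan(100/25) ≈ 75.96°
pole (s+486): 486 + j100 → |·| = √(486²+100²) = √246196 ≈ 496.18, ∠ = arctan(100/486) ≈ 11.63°
|L| = 10 · 14142 / 51146 ≈ 2.765
Gain = 20 log₁₀(2.765) ≈ 8.83 dB
∠L = 134.43° − 87.59° = 46.84°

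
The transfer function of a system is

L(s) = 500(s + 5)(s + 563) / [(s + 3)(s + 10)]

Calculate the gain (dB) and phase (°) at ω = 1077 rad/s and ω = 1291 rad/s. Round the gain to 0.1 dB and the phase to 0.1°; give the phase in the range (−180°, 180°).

At s = jω = j1077:
zero (s+5): 5 + j1077 → |·| = √(5²+1077²) = √1159954 ≈ 1077, ∠ = arctan(1077/5) ≈ 89.73°
zero (s+563): 563 + j1077 → |·| = √(563²+1077²) = √1476898 ≈ 1215.3, ∠ = arctan(1077/563) ≈ 62.40°
pole (s+3): 3 + j1077 → |·| = √(3²+1077²) = √1159938 ≈ 1077, ∠ = arctan(1077/3) ≈ 89.84°
pole (s+10): 10 + j1077 → |·| = √(10²+1077²) = √1160029 ≈ 1077, ∠ = arctan(1077/10) ≈ 89.47°
|L| = 500 · 1.3089e+06 / 1.1599e+06 ≈ 564.23
Gain = 20 log₁₀(564.23) ≈ 55.03 dB
∠L = 152.13° − 179.31° = -27.18°

At s = jω = j1291:
zero (s+5): 5 + j1291 → |·| = √(5²+1291²) = √1666706 ≈ 1291, ∠ = arctan(1291/5) ≈ 89.78°
zero (s+563): 563 + j1291 → |·| = √(563²+1291²) = √1983650 ≈ 1408.4, ∠ = arctan(1291/563) ≈ 66.44°
pole (s+3): 3 + j1291 → |·| = √(3²+1291²) = √1666690 ≈ 1291, ∠ = arctan(1291/3) ≈ 89.87°
pole (s+10): 10 + j1291 → |·| = √(10²+1291²) = √1666781 ≈ 1291, ∠ = arctan(1291/10) ≈ 89.56°
|L| = 500 · 1.8182e+06 / 1.6667e+06 ≈ 545.45
Gain = 20 log₁₀(545.45) ≈ 54.74 dB
∠L = 156.22° − 179.43° = -23.21°

ω = 1077: 55.0 dB, -27.2°; ω = 1291: 54.7 dB, -23.2°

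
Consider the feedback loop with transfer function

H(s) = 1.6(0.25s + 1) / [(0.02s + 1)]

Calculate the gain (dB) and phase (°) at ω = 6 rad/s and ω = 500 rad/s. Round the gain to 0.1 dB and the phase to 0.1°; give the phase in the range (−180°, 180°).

At ω = 6 rad/s:
zero (1 + j6·0.25) = 1 + j1.5 → |·| ≈ 1.8028, ∠ ≈ 56.31°
pole (1 + j6·0.02) = 1 + j0.12 → |·| ≈ 1.0072, ∠ ≈ 6.84°
|H| = 1.6 · 1.8028 / (1.0072) ≈ 2.8639
Gain = 20 log₁₀(2.8639) ≈ 9.14 dB
∠H = (56.31°) − (6.84°) = 49.47°

At ω = 500 rad/s:
zero (1 + j500·0.25) = 1 + j125 → |·| ≈ 125, ∠ ≈ 89.54°
pole (1 + j500·0.02) = 1 + j10 → |·| ≈ 10.05, ∠ ≈ 84.29°
|H| = 1.6 · 125 / (10.05) ≈ 19.9
Gain = 20 log₁₀(19.9) ≈ 25.98 dB
∠H = (89.54°) − (84.29°) = 5.25°

ω = 6: 9.1 dB, 49.5°; ω = 500: 26.0 dB, 5.3°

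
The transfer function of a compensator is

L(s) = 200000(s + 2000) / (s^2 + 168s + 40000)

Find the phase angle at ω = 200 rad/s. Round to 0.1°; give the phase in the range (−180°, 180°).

-84.3°

At s = jω = j200:
zero (s+2000): 2000 + j200 → |·| = √(2000²+200²) = √4040000 ≈ 2010, ∠ = arctan(200/2000) ≈ 5.71°
quadratic: (j200)² + 168·j200 + 40000 = 0 + j33600 → |·| ≈ 33600, ∠ ≈ 90.00°
∠L = 5.71° − 90.00° = -84.29°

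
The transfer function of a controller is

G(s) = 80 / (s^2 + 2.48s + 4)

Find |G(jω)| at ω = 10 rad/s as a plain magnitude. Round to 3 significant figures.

0.807

At s = jω = j10:
quadratic: (j10)² + 2.48·j10 + 4 = -96 + j24.8 → |·| ≈ 99.152, ∠ ≈ 165.52°
|G| = 80 / 99.152 ≈ 0.80684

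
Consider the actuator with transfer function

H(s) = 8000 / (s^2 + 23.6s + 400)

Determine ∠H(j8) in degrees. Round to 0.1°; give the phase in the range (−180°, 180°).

At s = jω = j8:
quadratic: (j8)² + 23.6·j8 + 400 = 336 + j188.8 → |·| ≈ 385.41, ∠ ≈ 29.33°
∠H = 0.00° − 29.33° = -29.33°

-29.3°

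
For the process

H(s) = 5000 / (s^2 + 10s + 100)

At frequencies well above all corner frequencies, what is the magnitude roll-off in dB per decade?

-40 dB/decade

Each pole contributes −20 dB/decade at high frequency; each zero contributes +20 dB/decade.
Net: 0 zero(s) − 2 pole(s) → -40 dB/decade.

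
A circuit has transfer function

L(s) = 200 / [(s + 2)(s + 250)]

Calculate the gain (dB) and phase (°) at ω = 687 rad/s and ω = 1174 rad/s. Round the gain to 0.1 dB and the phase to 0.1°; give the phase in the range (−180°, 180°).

ω = 687: -68.0 dB, -159.8°; ω = 1174: -77.0 dB, -167.9°

At s = jω = j687:
pole (s+2): 2 + j687 → |·| = √(2²+687²) = √471973 ≈ 687, ∠ = arctan(687/2) ≈ 89.83°
pole (s+250): 250 + j687 → |·| = √(250²+687²) = √534469 ≈ 731.07, ∠ = arctan(687/250) ≈ 70.00°
|L| = 200 / 5.0225e+05 ≈ 0.00039821
Gain = 20 log₁₀(0.00039821) ≈ -68.00 dB
∠L = 0.00° − 159.83° = -159.83°

At s = jω = j1174:
pole (s+2): 2 + j1174 → |·| = √(2²+1174²) = √1378280 ≈ 1174, ∠ = arctan(1174/2) ≈ 89.90°
pole (s+250): 250 + j1174 → |·| = √(250²+1174²) = √1440776 ≈ 1200.3, ∠ = arctan(1174/250) ≈ 77.98°
|L| = 200 / 1.4092e+06 ≈ 0.00014192
Gain = 20 log₁₀(0.00014192) ≈ -76.96 dB
∠L = 0.00° − 167.88° = -167.88°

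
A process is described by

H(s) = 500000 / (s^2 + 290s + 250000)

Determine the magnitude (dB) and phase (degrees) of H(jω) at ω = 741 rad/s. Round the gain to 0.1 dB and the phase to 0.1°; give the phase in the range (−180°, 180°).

2.7 dB, -144.3°

At s = jω = j741:
quadratic: (j741)² + 290·j741 + 250000 = -299081 + j214890 → |·| ≈ 3.6828e+05, ∠ ≈ 144.30°
|H| = 500000 / 3.6828e+05 ≈ 1.3577
Gain = 20 log₁₀(1.3577) ≈ 2.66 dB
∠H = 0.00° − 144.30° = -144.30°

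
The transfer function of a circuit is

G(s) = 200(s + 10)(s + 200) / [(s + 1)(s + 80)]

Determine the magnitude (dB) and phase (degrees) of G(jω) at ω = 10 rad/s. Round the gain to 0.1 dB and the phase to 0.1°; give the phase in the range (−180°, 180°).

56.9 dB, -43.6°

At s = jω = j10:
zero (s+10): 10 + j10 → |·| = √(10²+10²) = √200 ≈ 14.142, ∠ = arctan(10/10) ≈ 45.00°
zero (s+200): 200 + j10 → |·| = √(200²+10²) = √40100 ≈ 200.25, ∠ = arctan(10/200) ≈ 2.86°
pole (s+1): 1 + j10 → |·| = √(1²+10²) = √101 ≈ 10.05, ∠ = arctan(10/1) ≈ 84.29°
pole (s+80): 80 + j10 → |·| = √(80²+10²) = √6500 ≈ 80.623, ∠ = arctan(10/80) ≈ 7.13°
|G| = 200 · 2831.9 / 810.26 ≈ 699.01
Gain = 20 log₁₀(699.01) ≈ 56.89 dB
∠G = 47.86° − 91.42° = -43.56°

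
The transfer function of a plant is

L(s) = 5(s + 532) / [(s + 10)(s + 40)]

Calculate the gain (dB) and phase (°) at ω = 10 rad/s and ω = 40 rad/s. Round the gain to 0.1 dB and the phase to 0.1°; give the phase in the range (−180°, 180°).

ω = 10: 13.2 dB, -58.0°; ω = 40: 1.2 dB, -116.7°

At s = jω = j10:
zero (s+532): 532 + j10 → |·| = √(532²+10²) = √283124 ≈ 532.09, ∠ = arctan(10/532) ≈ 1.08°
pole (s+10): 10 + j10 → |·| = √(10²+10²) = √200 ≈ 14.142, ∠ = arctan(10/10) ≈ 45.00°
pole (s+40): 40 + j10 → |·| = √(40²+10²) = √1700 ≈ 41.231, ∠ = arctan(10/40) ≈ 14.04°
|L| = 5 · 532.09 / 583.09 ≈ 4.5627
Gain = 20 log₁₀(4.5627) ≈ 13.18 dB
∠L = 1.08° − 59.04° = -57.96°

At s = jω = j40:
zero (s+532): 532 + j40 → |·| = √(532²+40²) = √284624 ≈ 533.5, ∠ = arctan(40/532) ≈ 4.30°
pole (s+10): 10 + j40 → |·| = √(10²+40²) = √1700 ≈ 41.231, ∠ = arctan(40/10) ≈ 75.96°
pole (s+40): 40 + j40 → |·| = √(40²+40²) = √3200 ≈ 56.569, ∠ = arctan(40/40) ≈ 45.00°
|L| = 5 · 533.5 / 2332.4 ≈ 1.1437
Gain = 20 log₁₀(1.1437) ≈ 1.17 dB
∠L = 4.30° − 120.96° = -116.66°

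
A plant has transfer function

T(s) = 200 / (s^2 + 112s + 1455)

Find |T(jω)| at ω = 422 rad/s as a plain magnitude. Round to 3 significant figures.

0.00109

Substitute s = j422:
Numerator: 200 = 200 + j0
Denominator: (j422)^2 + 112(j422) + 1455 = -176629 + j47264
|N| = √(200² + 0²) ≈ 200, ∠N ≈ 0.00°
|D| = √(176629² + 47264²) ≈ 1.8284e+05, ∠D ≈ 165.02°
|T| = 200 / 1.8284e+05 ≈ 0.0010939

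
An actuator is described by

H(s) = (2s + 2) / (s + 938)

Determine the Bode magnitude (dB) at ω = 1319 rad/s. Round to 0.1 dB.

Substitute s = j1319:
Numerator: 2(j1319) + 2 = 2 + j2638
Denominator: (j1319) + 938 = 938 + j1319
|N| = √(2² + 2638²) ≈ 2638, ∠N ≈ 89.96°
|D| = √(938² + 1319²) ≈ 1618.5, ∠D ≈ 54.58°
|H| = 2638 / 1618.5 ≈ 1.6299
Gain = 20 log₁₀(1.6299) ≈ 4.24 dB

4.2 dB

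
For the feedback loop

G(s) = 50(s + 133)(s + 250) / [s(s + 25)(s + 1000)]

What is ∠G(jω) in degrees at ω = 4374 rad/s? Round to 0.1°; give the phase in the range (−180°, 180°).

At s = jω = j4374:
zero (s+133): 133 + j4374 → |·| = √(133²+4374²) = √19149565 ≈ 4376, ∠ = arctan(4374/133) ≈ 88.26°
zero (s+250): 250 + j4374 → |·| = √(250²+4374²) = √19194376 ≈ 4381.1, ∠ = arctan(4374/250) ≈ 86.73°
pole (s+25): 25 + j4374 → |·| = √(25²+4374²) = √19132501 ≈ 4374.1, ∠ = arctan(4374/25) ≈ 89.67°
pole (s+1000): 1000 + j4374 → |·| = √(1000²+4374²) = √20131876 ≈ 4486.9, ∠ = arctan(4374/1000) ≈ 77.12°
pole at origin: |s| = 4374, ∠ = 90.00° (in denominator)
∠G = 174.99° − 256.79° = -81.80°

-81.8°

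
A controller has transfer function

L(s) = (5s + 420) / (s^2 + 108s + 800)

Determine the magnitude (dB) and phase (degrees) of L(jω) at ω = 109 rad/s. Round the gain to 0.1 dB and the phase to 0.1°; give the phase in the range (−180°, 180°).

-27.4 dB, -80.9°

Substitute s = j109:
Numerator: 5(j109) + 420 = 420 + j545
Denominator: (j109)^2 + 108(j109) + 800 = -11081 + j11772
|N| = √(420² + 545²) ≈ 688.06, ∠N ≈ 52.38°
|D| = √(11081² + 11772²) ≈ 16167, ∠D ≈ 133.27°
|L| = 688.06 / 16167 ≈ 0.04256
Gain = 20 log₁₀(0.04256) ≈ -27.42 dB
∠L = 52.38° − 133.27° = -80.89°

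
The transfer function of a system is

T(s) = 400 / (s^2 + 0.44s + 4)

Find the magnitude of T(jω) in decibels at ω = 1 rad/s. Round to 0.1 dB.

42.4 dB

At s = jω = j1:
quadratic: (j1)² + 0.44·j1 + 4 = 3 + j0.44 → |·| ≈ 3.0321, ∠ ≈ 8.34°
|T| = 400 / 3.0321 ≈ 131.92
Gain = 20 log₁₀(131.92) ≈ 42.41 dB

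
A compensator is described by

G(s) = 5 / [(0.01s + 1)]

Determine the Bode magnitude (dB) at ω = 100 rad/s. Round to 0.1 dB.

At ω = 100 rad/s:
pole (1 + j100·0.01) = 1 + j1 → |·| ≈ 1.4142, ∠ ≈ 45.00°
|G| = 5 · 1 / (1.4142) ≈ 3.5356
Gain = 20 log₁₀(3.5356) ≈ 10.97 dB

11.0 dB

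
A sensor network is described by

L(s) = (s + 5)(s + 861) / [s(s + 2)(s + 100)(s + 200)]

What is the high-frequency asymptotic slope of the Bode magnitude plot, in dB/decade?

Each pole contributes −20 dB/decade at high frequency; each zero contributes +20 dB/decade.
Net: 2 zero(s) − 4 pole(s) → -40 dB/decade.

-40 dB/decade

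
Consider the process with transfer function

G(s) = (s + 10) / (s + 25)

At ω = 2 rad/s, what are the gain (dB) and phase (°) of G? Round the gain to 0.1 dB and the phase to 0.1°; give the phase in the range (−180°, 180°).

At s = jω = j2:
zero (s+10): 10 + j2 → |·| = √(10²+2²) = √104 ≈ 10.198, ∠ = arctan(2/10) ≈ 11.31°
pole (s+25): 25 + j2 → |·| = √(25²+2²) = √629 ≈ 25.08, ∠ = arctan(2/25) ≈ 4.57°
|G| = 1 · 10.198 / 25.08 ≈ 0.40662
Gain = 20 log₁₀(0.40662) ≈ -7.82 dB
∠G = 11.31° − 4.57° = 6.74°

-7.8 dB, 6.7°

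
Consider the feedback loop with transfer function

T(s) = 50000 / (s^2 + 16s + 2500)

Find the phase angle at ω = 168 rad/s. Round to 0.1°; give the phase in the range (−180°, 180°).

-174.0°

At s = jω = j168:
quadratic: (j168)² + 16·j168 + 2500 = -25724 + j2688 → |·| ≈ 25864, ∠ ≈ 174.03°
∠T = 0.00° − 174.03° = -174.03°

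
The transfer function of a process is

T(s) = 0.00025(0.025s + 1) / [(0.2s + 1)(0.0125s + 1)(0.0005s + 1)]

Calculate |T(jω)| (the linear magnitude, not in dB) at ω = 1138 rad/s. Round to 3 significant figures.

1.91e-06

At ω = 1138 rad/s:
zero (1 + j1138·0.025) = 1 + j28.45 → |·| ≈ 28.468, ∠ ≈ 87.99°
pole (1 + j1138·0.2) = 1 + j227.6 → |·| ≈ 227.6, ∠ ≈ 89.75°
pole (1 + j1138·0.0125) = 1 + j14.225 → |·| ≈ 14.26, ∠ ≈ 85.98°
pole (1 + j1138·0.0005) = 1 + j0.569 → |·| ≈ 1.1505, ∠ ≈ 29.64°
|T| = 0.00025 · 28.468 / (227.6 · 14.26 · 1.1505) ≈ 1.906e-06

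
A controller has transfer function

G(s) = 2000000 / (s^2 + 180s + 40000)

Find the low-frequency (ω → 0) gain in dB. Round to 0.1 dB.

34.0 dB

G(0) = 2000000 / 40000 = 50
20 log₁₀(50) ≈ 33.98 dB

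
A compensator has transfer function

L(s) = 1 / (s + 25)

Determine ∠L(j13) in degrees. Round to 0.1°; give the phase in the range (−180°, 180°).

Substitute s = j13:
Numerator: 1 = 1 + j0
Denominator: (j13) + 25 = 25 + j13
|N| = √(1² + 0²) ≈ 1, ∠N ≈ 0.00°
|D| = √(25² + 13²) ≈ 28.178, ∠D ≈ 27.47°
∠L = 0.00° − 27.47° = -27.47°

-27.5°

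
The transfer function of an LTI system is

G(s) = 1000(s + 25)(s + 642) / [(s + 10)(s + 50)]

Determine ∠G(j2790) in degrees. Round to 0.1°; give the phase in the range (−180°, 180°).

At s = jω = j2790:
zero (s+25): 25 + j2790 → |·| = √(25²+2790²) = √7784725 ≈ 2790.1, ∠ = arctan(2790/25) ≈ 89.49°
zero (s+642): 642 + j2790 → |·| = √(642²+2790²) = √8196264 ≈ 2862.9, ∠ = arctan(2790/642) ≈ 77.04°
pole (s+10): 10 + j2790 → |·| = √(10²+2790²) = √7784200 ≈ 2790, ∠ = arctan(2790/10) ≈ 89.79°
pole (s+50): 50 + j2790 → |·| = √(50²+2790²) = √7786600 ≈ 2790.4, ∠ = arctan(2790/50) ≈ 88.97°
∠G = 166.53° − 178.76° = -12.23°

-12.2°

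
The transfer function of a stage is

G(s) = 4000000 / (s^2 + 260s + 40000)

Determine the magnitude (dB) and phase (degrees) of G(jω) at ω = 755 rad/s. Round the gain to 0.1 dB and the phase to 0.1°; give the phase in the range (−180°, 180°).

17.0 dB, -159.7°

At s = jω = j755:
quadratic: (j755)² + 260·j755 + 40000 = -530025 + j196300 → |·| ≈ 5.6521e+05, ∠ ≈ 159.68°
|G| = 4000000 / 5.6521e+05 ≈ 7.077
Gain = 20 log₁₀(7.077) ≈ 17.00 dB
∠G = 0.00° − 159.68° = -159.68°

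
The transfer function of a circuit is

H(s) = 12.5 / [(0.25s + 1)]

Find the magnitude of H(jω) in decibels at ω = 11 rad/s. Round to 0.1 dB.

12.6 dB

At ω = 11 rad/s:
pole (1 + j11·0.25) = 1 + j2.75 → |·| ≈ 2.9262, ∠ ≈ 70.02°
|H| = 12.5 · 1 / (2.9262) ≈ 4.2718
Gain = 20 log₁₀(4.2718) ≈ 12.61 dB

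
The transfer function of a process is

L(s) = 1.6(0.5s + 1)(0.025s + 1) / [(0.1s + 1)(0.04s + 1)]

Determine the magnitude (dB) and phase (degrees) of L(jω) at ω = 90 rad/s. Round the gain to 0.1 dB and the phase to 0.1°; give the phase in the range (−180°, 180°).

At ω = 90 rad/s:
zero (1 + j90·0.5) = 1 + j45 → |·| ≈ 45.011, ∠ ≈ 88.73°
zero (1 + j90·0.025) = 1 + j2.25 → |·| ≈ 2.4622, ∠ ≈ 66.04°
pole (1 + j90·0.1) = 1 + j9 → |·| ≈ 9.0554, ∠ ≈ 83.66°
pole (1 + j90·0.04) = 1 + j3.6 → |·| ≈ 3.7363, ∠ ≈ 74.48°
|L| = 1.6 · 45.011 · 2.4622 / (9.0554 · 3.7363) ≈ 5.241
Gain = 20 log₁₀(5.241) ≈ 14.39 dB
∠L = (88.73° + 66.04°) − (83.66° + 74.48°) = -3.37°

14.4 dB, -3.4°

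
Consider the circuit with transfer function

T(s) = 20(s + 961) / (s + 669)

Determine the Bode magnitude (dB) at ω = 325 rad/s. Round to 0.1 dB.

At s = jω = j325:
zero (s+961): 961 + j325 → |·| = √(961²+325²) = √1029146 ≈ 1014.5, ∠ = arctan(325/961) ≈ 18.68°
pole (s+669): 669 + j325 → |·| = √(669²+325²) = √553186 ≈ 743.76, ∠ = arctan(325/669) ≈ 25.91°
|T| = 20 · 1014.5 / 743.76 ≈ 27.28
Gain = 20 log₁₀(27.28) ≈ 28.72 dB

28.7 dB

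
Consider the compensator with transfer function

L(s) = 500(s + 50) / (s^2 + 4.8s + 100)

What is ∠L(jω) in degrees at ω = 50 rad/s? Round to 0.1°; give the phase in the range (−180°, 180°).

-129.3°

At s = jω = j50:
zero (s+50): 50 + j50 → |·| = √(50²+50²) = √5000 ≈ 70.711, ∠ = arctan(50/50) ≈ 45.00°
quadratic: (j50)² + 4.8·j50 + 100 = -2400 + j240 → |·| ≈ 2412, ∠ ≈ 174.29°
∠L = 45.00° − 174.29° = -129.29°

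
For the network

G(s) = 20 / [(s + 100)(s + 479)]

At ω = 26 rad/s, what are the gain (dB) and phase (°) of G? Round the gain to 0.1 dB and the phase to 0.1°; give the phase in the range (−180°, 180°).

At s = jω = j26:
pole (s+100): 100 + j26 → |·| = √(100²+26²) = √10676 ≈ 103.32, ∠ = arctan(26/100) ≈ 14.57°
pole (s+479): 479 + j26 → |·| = √(479²+26²) = √230117 ≈ 479.71, ∠ = arctan(26/479) ≈ 3.11°
|G| = 20 / 49564 ≈ 0.00040352
Gain = 20 log₁₀(0.00040352) ≈ -67.88 dB
∠G = 0.00° − 17.68° = -17.68°

-67.9 dB, -17.7°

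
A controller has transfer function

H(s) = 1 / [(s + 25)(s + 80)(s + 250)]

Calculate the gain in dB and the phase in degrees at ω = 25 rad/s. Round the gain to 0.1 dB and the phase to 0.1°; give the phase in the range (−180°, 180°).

At s = jω = j25:
pole (s+25): 25 + j25 → |·| = √(25²+25²) = √1250 ≈ 35.355, ∠ = arctan(25/25) ≈ 45.00°
pole (s+80): 80 + j25 → |·| = √(80²+25²) = √7025 ≈ 83.815, ∠ = arctan(25/80) ≈ 17.35°
pole (s+250): 250 + j25 → |·| = √(250²+25²) = √63125 ≈ 251.25, ∠ = arctan(25/250) ≈ 5.71°
|H| = 1 / 7.4452e+05 ≈ 1.3431e-06
Gain = 20 log₁₀(1.3431e-06) ≈ -117.44 dB
∠H = 0.00° − 68.06° = -68.06°

-117.4 dB, -68.1°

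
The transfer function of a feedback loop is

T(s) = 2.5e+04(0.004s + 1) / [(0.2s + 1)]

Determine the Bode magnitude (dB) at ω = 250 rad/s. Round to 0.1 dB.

At ω = 250 rad/s:
zero (1 + j250·0.004) = 1 + j1 → |·| ≈ 1.4142, ∠ ≈ 45.00°
pole (1 + j250·0.2) = 1 + j50 → |·| ≈ 50.01, ∠ ≈ 88.85°
|T| = 2.5e+04 · 1.4142 / (50.01) ≈ 706.96
Gain = 20 log₁₀(706.96) ≈ 56.99 dB

57.0 dB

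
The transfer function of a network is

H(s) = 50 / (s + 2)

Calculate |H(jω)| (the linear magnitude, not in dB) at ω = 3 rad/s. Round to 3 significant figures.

13.9

At s = jω = j3:
pole (s+2): 2 + j3 → |·| = √(2²+3²) = √13 ≈ 3.6056, ∠ = arctan(3/2) ≈ 56.31°
|H| = 50 / 3.6056 ≈ 13.867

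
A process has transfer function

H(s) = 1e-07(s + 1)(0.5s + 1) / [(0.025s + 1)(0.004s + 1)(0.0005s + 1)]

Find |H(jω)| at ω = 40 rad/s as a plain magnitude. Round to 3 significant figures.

At ω = 40 rad/s:
zero (1 + j40·1) = 1 + j40 → |·| ≈ 40.012, ∠ ≈ 88.57°
zero (1 + j40·0.5) = 1 + j20 → |·| ≈ 20.025, ∠ ≈ 87.14°
pole (1 + j40·0.025) = 1 + j1 → |·| ≈ 1.4142, ∠ ≈ 45.00°
pole (1 + j40·0.004) = 1 + j0.16 → |·| ≈ 1.0127, ∠ ≈ 9.09°
pole (1 + j40·0.0005) = 1 + j0.02 → |·| ≈ 1.0002, ∠ ≈ 1.15°
|H| = 1e-07 · 40.012 · 20.025 / (1.4142 · 1.0127 · 1.0002) ≈ 5.5935e-05

5.59e-05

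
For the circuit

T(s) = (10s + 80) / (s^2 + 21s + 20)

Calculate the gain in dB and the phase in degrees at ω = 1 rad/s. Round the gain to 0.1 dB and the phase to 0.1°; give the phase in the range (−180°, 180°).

9.1 dB, -40.7°

Substitute s = j1:
Numerator: 10(j1) + 80 = 80 + j10
Denominator: (j1)^2 + 21(j1) + 20 = 19 + j21
|N| = √(80² + 10²) ≈ 80.623, ∠N ≈ 7.13°
|D| = √(19² + 21²) ≈ 28.32, ∠D ≈ 47.86°
|T| = 80.623 / 28.32 ≈ 2.8469
Gain = 20 log₁₀(2.8469) ≈ 9.09 dB
∠T = 7.13° − 47.86° = -40.73°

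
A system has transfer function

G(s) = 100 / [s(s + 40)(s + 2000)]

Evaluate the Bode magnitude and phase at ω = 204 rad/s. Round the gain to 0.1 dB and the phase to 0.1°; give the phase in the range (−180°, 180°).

-118.6 dB, -174.7°

At s = jω = j204:
pole (s+40): 40 + j204 → |·| = √(40²+204²) = √43216 ≈ 207.88, ∠ = arctan(204/40) ≈ 78.91°
pole (s+2000): 2000 + j204 → |·| = √(2000²+204²) = √4041616 ≈ 2010.4, ∠ = arctan(204/2000) ≈ 5.82°
pole at origin: |s| = 204, ∠ = 90.00° (in denominator)
|G| = 100 / 8.5256e+07 ≈ 1.1729e-06
Gain = 20 log₁₀(1.1729e-06) ≈ -118.61 dB
∠G = 0.00° − 174.73° = -174.73°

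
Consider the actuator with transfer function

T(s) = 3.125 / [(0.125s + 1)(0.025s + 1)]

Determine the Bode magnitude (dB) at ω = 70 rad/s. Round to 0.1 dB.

-15.1 dB

At ω = 70 rad/s:
pole (1 + j70·0.125) = 1 + j8.75 → |·| ≈ 8.807, ∠ ≈ 83.48°
pole (1 + j70·0.025) = 1 + j1.75 → |·| ≈ 2.0156, ∠ ≈ 60.26°
|T| = 3.125 · 1 / (8.807 · 2.0156) ≈ 0.17604
Gain = 20 log₁₀(0.17604) ≈ -15.09 dB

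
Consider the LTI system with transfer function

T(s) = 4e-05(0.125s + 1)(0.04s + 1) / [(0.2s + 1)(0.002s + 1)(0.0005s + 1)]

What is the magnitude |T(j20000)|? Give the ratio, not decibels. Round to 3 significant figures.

4.97e-05

At ω = 20000 rad/s:
zero (1 + j20000·0.125) = 1 + j2500 → |·| ≈ 2500, ∠ ≈ 89.98°
zero (1 + j20000·0.04) = 1 + j800 → |·| ≈ 800, ∠ ≈ 89.93°
pole (1 + j20000·0.2) = 1 + j4000 → |·| ≈ 4000, ∠ ≈ 89.99°
pole (1 + j20000·0.002) = 1 + j40 → |·| ≈ 40.012, ∠ ≈ 88.57°
pole (1 + j20000·0.0005) = 1 + j10 → |·| ≈ 10.05, ∠ ≈ 84.29°
|T| = 4e-05 · 2500 · 800 / (4000 · 40.012 · 10.05) ≈ 4.9736e-05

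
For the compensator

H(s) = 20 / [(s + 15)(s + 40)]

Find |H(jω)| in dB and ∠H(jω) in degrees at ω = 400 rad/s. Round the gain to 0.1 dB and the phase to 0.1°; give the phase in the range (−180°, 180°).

-78.1 dB, -172.1°

At s = jω = j400:
pole (s+15): 15 + j400 → |·| = √(15²+400²) = √160225 ≈ 400.28, ∠ = arctan(400/15) ≈ 87.85°
pole (s+40): 40 + j400 → |·| = √(40²+400²) = √161600 ≈ 402, ∠ = arctan(400/40) ≈ 84.29°
|H| = 20 / 1.6091e+05 ≈ 0.00012429
Gain = 20 log₁₀(0.00012429) ≈ -78.11 dB
∠H = 0.00° − 172.14° = -172.14°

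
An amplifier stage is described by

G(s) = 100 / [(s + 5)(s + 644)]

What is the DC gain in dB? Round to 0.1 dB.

G(0) = 100 / (5·644) ≈ 0.031056
20 log₁₀(0.031056) ≈ -30.16 dB

-30.2 dB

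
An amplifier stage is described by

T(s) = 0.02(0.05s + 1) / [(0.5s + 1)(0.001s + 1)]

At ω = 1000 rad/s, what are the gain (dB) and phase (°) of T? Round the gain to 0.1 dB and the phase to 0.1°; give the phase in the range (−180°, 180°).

-57.0 dB, -46.0°

At ω = 1000 rad/s:
zero (1 + j1000·0.05) = 1 + j50 → |·| ≈ 50.01, ∠ ≈ 88.85°
pole (1 + j1000·0.5) = 1 + j500 → |·| ≈ 500, ∠ ≈ 89.89°
pole (1 + j1000·0.001) = 1 + j1 → |·| ≈ 1.4142, ∠ ≈ 45.00°
|T| = 0.02 · 50.01 / (500 · 1.4142) ≈ 0.0014145
Gain = 20 log₁₀(0.0014145) ≈ -56.99 dB
∠T = (88.85°) − (89.89° + 45.00°) = -46.04°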